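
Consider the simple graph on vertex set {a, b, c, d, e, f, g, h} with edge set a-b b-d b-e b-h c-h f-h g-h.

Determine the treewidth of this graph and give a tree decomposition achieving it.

The largest bag has 2 vertices, giving width 1; this decomposition certifies tw(G) ≤ 1. Since G has at least one edge (e.g. h–b), it is not an edgeless graph, so tw(G) ≥ 1. Therefore the treewidth is 1.

Treewidth 1.
One optimal decomposition is:
Bags: B1 = {b, h}  B2 = {b, d}  B3 = {a, b}  B4 = {g, h}  B5 = {b, e}  B6 = {f, h}  B7 = {c, h}
Tree: B1–B2, B2–B3, B1–B4, B1–B5, B4–B6, B4–B7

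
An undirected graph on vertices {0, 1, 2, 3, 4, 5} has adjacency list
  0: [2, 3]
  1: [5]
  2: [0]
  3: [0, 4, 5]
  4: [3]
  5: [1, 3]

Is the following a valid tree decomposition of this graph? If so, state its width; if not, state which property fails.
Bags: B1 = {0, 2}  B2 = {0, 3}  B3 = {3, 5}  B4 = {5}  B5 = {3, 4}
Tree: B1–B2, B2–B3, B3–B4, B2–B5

No — vertex 1 appears in no bag.

A tree decomposition must satisfy three properties: every vertex lies in some bag; for every edge, both endpoints lie together in some bag; and for every vertex, the bags containing it form a connected subtree. Here vertex 1 appears in no bag, so the decomposition is invalid.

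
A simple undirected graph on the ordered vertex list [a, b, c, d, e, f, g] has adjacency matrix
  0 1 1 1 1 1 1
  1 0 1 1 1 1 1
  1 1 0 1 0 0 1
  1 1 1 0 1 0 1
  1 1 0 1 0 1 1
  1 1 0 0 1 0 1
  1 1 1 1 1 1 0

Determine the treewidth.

A width-4 tree decomposition is:
Bags: B1 = {a, b, d, e, g}  B2 = {a, b, c, d, g}  B3 = {a, b, e, f, g}
Tree: B1–B2, B1–B3
Every bag has size at most 5, so the width is 5 − 1 = 4 and tw(G) ≤ 4. On the other hand G contains the 5-clique {a, b, d, e, g}. A clique must lie in a single bag of any decomposition, so no decomposition can have width below 4. Therefore the treewidth is 4.

4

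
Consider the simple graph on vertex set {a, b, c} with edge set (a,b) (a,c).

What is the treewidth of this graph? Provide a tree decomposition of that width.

Treewidth 1.
One optimal decomposition is:
Bags: B1 = {a, c}  B2 = {a, b}
Tree: B1–B2

Each bag holds 2 vertices, so the decomposition has width 1, which upper-bounds the treewidth. Since G has at least one edge (e.g. a–c), it is not an edgeless graph, so tw(G) ≥ 1. Therefore the treewidth is 1.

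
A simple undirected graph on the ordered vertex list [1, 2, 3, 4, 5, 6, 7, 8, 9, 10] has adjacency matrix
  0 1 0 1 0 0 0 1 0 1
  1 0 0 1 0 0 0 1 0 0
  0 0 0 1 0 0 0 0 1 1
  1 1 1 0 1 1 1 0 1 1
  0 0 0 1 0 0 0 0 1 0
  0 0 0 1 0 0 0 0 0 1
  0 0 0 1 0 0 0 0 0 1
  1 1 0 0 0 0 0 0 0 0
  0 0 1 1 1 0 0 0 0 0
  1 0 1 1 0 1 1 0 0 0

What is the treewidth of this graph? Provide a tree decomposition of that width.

Treewidth 2.
One such decomposition:
Bags: B1 = {1, 4, 10}  B2 = {1, 2, 4}  B3 = {3, 4, 10}  B4 = {3, 4, 9}  B5 = {4, 7, 10}  B6 = {1, 2, 8}  B7 = {4, 5, 9}  B8 = {4, 6, 10}
Tree: B1–B2, B1–B3, B3–B4, B3–B5, B2–B6, B4–B7, B5–B8

The largest bag has 3 vertices, giving width 2; this decomposition certifies tw(G) ≤ 2. Conversely, {1, 2, 8} is a clique of size 3, and the vertices of any clique must share a bag in every tree decomposition; so some bag has ≥ 3 vertices and tw(G) ≥ 2. Therefore the treewidth is 2.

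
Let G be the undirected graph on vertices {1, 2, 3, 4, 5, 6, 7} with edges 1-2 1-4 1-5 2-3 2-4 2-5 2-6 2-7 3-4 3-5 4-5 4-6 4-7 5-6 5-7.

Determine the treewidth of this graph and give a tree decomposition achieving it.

Treewidth 3.
Bags: B1 = {1, 2, 4, 5}  B2 = {2, 4, 5, 6}  B3 = {2, 3, 4, 5}  B4 = {2, 4, 5, 7}
Tree: B1–B2, B2–B3, B2–B4

Every bag has size at most 4, so the width is 4 − 1 = 3 and tw(G) ≤ 3. For the lower bound, the 4 vertices {1, 2, 4, 5} are pairwise adjacent, and any tree decomposition puts a clique entirely inside one bag — forcing width ≥ 3. Hence tw(G) = 3 exactly.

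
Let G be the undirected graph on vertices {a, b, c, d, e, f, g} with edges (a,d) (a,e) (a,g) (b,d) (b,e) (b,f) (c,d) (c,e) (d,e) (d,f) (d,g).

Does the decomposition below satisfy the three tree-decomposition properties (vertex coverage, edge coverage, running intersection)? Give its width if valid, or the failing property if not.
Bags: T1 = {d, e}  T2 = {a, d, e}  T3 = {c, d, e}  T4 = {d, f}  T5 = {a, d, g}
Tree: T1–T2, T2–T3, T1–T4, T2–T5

A tree decomposition must satisfy three properties: every vertex lies in some bag; for every edge, both endpoints lie together in some bag; and for every vertex, the bags containing it form a connected subtree. Here vertex b appears in no bag, so the decomposition is invalid.

No — vertex b appears in no bag.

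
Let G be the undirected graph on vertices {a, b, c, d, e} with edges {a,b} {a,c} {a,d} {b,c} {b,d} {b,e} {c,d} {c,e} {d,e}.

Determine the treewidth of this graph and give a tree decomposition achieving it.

Every bag has size at most 4, so the width is 4 − 1 = 3 and tw(G) ≤ 3. For the lower bound, the 4 vertices {b, c, d, e} are pairwise adjacent, and any tree decomposition puts a clique entirely inside one bag — forcing width ≥ 3. The upper and lower bounds meet at 3, so that is the treewidth.

Treewidth 3.
One such decomposition:
Bags: B1 = {a, b, c, d}  B2 = {b, c, d, e}
Tree: B1–B2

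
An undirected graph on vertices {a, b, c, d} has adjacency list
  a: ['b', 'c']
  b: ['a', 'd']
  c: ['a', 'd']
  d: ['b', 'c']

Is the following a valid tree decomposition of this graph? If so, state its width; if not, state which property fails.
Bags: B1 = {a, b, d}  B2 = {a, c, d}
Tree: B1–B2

Yes; width 2.

Every vertex of G appears in some bag (union = {a, b, c, d}); every edge is covered by a bag; and for each vertex v the set of bags containing v is connected in the bag tree. The decomposition is therefore valid. The largest bag has 3 vertices, so the width is 2.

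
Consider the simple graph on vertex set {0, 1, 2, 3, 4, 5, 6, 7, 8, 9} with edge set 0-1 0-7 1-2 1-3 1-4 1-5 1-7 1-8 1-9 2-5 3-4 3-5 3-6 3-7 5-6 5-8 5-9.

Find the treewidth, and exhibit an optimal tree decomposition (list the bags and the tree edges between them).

Each bag holds 3 vertices, so the decomposition has width 2, which upper-bounds the treewidth. For the lower bound, the 3 vertices {0, 1, 7} are pairwise adjacent, and any tree decomposition puts a clique entirely inside one bag — forcing width ≥ 2. Hence tw(G) = 2 exactly.

Treewidth 2.
Bags: B1 = {1, 5, 8}  B2 = {1, 3, 5}  B3 = {3, 5, 6}  B4 = {1, 5, 9}  B5 = {1, 2, 5}  B6 = {1, 3, 7}  B7 = {1, 3, 4}  B8 = {0, 1, 7}
Tree: B1–B2, B2–B3, B1–B4, B4–B5, B2–B6, B2–B7, B6–B8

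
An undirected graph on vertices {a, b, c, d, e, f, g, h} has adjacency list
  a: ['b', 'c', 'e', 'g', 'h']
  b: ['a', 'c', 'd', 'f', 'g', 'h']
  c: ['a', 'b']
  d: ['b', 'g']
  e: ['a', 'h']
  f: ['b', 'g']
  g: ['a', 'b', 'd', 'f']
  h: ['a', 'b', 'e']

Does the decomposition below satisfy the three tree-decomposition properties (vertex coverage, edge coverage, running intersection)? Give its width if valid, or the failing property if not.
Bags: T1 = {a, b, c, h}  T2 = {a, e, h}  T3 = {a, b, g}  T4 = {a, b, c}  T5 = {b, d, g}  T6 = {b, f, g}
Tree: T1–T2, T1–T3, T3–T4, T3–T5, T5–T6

No — bags containing vertex c are not connected in the tree.

A tree decomposition must satisfy three properties: every vertex lies in some bag; for every edge, both endpoints lie together in some bag; and for every vertex, the bags containing it form a connected subtree. Here bags containing vertex c are not connected in the tree, so the decomposition is invalid.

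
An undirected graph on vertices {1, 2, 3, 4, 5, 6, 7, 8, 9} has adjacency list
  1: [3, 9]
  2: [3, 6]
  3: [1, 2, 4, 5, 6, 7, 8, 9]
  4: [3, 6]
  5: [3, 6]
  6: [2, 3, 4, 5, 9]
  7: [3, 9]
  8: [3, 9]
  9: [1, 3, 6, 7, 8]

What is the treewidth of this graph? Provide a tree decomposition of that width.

Every bag has size at most 3, so the width is 3 − 1 = 2 and tw(G) ≤ 2. Conversely, {3, 8, 9} is a clique of size 3, and the vertices of any clique must share a bag in every tree decomposition; so some bag has ≥ 3 vertices and tw(G) ≥ 2. The upper and lower bounds meet at 2, so that is the treewidth.

Treewidth 2.
One such decomposition:
Bags: B1 = {3, 6, 9}  B2 = {3, 4, 6}  B3 = {1, 3, 9}  B4 = {3, 7, 9}  B5 = {3, 8, 9}  B6 = {2, 3, 6}  B7 = {3, 5, 6}
Tree: B1–B2, B1–B3, B1–B4, B3–B5, B2–B6, B6–B7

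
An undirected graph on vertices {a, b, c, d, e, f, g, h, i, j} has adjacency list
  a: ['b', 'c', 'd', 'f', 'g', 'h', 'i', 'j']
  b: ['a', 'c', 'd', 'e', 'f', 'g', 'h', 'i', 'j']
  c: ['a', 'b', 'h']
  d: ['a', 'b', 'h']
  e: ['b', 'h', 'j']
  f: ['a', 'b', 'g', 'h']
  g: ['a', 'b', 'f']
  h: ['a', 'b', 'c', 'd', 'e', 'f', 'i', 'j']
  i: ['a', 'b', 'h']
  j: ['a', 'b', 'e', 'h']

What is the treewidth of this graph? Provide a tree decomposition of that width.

Treewidth 3.
Bags: B1 = {a, b, h, j}  B2 = {a, b, f, h}  B3 = {a, b, h, i}  B4 = {a, b, d, h}  B5 = {a, b, c, h}  B6 = {a, b, f, g}  B7 = {b, e, h, j}
Tree: B1–B2, B1–B3, B1–B4, B3–B5, B2–B6, B1–B7

Each bag holds 4 vertices, so the decomposition has width 3, which upper-bounds the treewidth. For the lower bound, the 4 vertices {a, b, f, g} are pairwise adjacent, and any tree decomposition puts a clique entirely inside one bag — forcing width ≥ 3. Combining the bounds, tw(G) = 3.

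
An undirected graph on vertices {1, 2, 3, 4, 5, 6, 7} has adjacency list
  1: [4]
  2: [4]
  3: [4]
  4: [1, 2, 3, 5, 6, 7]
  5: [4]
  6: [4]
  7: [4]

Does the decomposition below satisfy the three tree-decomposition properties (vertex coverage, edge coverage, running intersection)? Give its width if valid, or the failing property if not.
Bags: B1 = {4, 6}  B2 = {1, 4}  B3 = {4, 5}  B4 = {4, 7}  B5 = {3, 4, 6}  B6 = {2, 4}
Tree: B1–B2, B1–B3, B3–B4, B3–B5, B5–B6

No — bags containing vertex 6 are not connected in the tree.

A tree decomposition must satisfy three properties: every vertex lies in some bag; for every edge, both endpoints lie together in some bag; and for every vertex, the bags containing it form a connected subtree. Here bags containing vertex 6 are not connected in the tree, so the decomposition is invalid.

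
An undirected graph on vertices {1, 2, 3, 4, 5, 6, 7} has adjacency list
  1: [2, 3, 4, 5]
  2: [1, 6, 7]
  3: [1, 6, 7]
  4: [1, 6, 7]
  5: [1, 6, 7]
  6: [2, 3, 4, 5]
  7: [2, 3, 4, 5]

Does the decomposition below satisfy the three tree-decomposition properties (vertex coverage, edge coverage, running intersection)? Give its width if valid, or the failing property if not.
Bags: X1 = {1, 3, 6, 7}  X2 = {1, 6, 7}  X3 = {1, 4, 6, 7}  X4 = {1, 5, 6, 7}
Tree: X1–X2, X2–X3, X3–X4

A tree decomposition must satisfy three properties: every vertex lies in some bag; for every edge, both endpoints lie together in some bag; and for every vertex, the bags containing it form a connected subtree. Here vertex 2 appears in no bag, so the decomposition is invalid.

No — vertex 2 appears in no bag.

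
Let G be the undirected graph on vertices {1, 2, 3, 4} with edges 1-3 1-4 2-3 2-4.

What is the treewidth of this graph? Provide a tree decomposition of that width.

Each bag holds 3 vertices, so the decomposition has width 2, which upper-bounds the treewidth. For the lower bound, G contains the cycle 2–3–1–4–2, so G is not a forest; only forests have treewidth ≤ 1, hence tw(G) ≥ 2. Combining the bounds, tw(G) = 2.

Treewidth 2.
One optimal decomposition is:
Bags: B1 = {1, 2, 3}  B2 = {1, 2, 4}
Tree: B1–B2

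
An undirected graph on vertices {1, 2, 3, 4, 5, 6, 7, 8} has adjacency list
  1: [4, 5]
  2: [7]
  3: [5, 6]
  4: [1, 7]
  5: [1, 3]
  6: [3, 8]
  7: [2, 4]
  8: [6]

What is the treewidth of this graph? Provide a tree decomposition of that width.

Every bag has size at most 2, so the width is 2 − 1 = 1 and tw(G) ≤ 1. G has an edge, so its treewidth is at least 1. Therefore the treewidth is 1.

Treewidth 1.
One optimal decomposition is:
Bags: B1 = {6, 8}  B2 = {3, 6}  B3 = {3, 5}  B4 = {1, 5}  B5 = {1, 4}  B6 = {4, 7}  B7 = {2, 7}
Tree: B1–B2, B2–B3, B3–B4, B4–B5, B5–B6, B6–B7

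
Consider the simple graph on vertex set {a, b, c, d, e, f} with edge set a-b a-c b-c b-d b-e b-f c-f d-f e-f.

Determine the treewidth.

2

A width-2 tree decomposition is:
Bags: B1 = {a, b, c}  B2 = {b, c, f}  B3 = {b, e, f}  B4 = {b, d, f}
Tree: B1–B2, B2–B3, B2–B4
Every bag has size at most 3, so the width is 3 − 1 = 2 and tw(G) ≤ 2. On the other hand G contains the 3-clique {a, b, c}. A clique must lie in a single bag of any decomposition, so no decomposition can have width below 2. Hence tw(G) = 2 exactly.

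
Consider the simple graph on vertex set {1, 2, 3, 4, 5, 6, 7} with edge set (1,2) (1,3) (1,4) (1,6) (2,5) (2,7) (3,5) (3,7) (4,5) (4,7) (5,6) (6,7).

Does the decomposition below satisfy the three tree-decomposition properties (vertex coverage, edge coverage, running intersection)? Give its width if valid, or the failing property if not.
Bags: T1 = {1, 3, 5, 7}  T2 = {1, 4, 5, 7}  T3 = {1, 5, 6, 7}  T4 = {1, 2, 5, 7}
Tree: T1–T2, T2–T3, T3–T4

Yes; width 3.

Vertex coverage: the bags together contain {1, 2, 3, 4, 5, 6, 7}, the full vertex set. Edge coverage: each edge of G has both endpoints in at least one bag. Running intersection: for every vertex, the bags containing it form a connected subtree. All three properties hold, so this is a valid tree decomposition of width max|bag| − 1 = 3, and hence tw(G) ≤ 3.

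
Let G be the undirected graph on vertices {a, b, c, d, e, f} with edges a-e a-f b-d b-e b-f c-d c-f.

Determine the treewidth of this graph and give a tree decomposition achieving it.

Each bag holds 3 vertices, so the decomposition has width 2, which upper-bounds the treewidth. The edges a–e–b–f–a form a cycle, so G is not a tree and its treewidth is at least 2. Hence tw(G) = 2 exactly.

Treewidth 2.
One optimal decomposition is:
Bags: B1 = {a, e, f}  B2 = {b, e, f}  B3 = {b, c, f}  B4 = {b, c, d}
Tree: B1–B2, B2–B3, B3–B4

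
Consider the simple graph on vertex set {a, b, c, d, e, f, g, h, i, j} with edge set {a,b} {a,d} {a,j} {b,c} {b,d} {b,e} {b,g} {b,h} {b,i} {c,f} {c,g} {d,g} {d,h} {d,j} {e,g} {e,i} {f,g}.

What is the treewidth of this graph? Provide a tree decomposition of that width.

Every bag has size at most 3, so the width is 3 − 1 = 2 and tw(G) ≤ 2. Conversely, {a, d, j} is a clique of size 3, and the vertices of any clique must share a bag in every tree decomposition; so some bag has ≥ 3 vertices and tw(G) ≥ 2. Combining the bounds, tw(G) = 2.

Treewidth 2.
One optimal decomposition is:
Bags: B1 = {b, c, g}  B2 = {b, d, g}  B3 = {c, f, g}  B4 = {b, d, h}  B5 = {a, b, d}  B6 = {b, e, g}  B7 = {a, d, j}  B8 = {b, e, i}
Tree: B1–B2, B1–B3, B2–B4, B4–B5, B1–B6, B5–B7, B6–B8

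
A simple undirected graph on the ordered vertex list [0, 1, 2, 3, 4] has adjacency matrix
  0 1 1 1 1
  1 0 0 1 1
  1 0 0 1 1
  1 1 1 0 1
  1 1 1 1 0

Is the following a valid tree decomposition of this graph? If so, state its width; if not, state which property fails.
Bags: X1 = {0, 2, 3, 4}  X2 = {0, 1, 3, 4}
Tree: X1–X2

Vertex coverage: the bags together contain {0, 1, 2, 3, 4}, the full vertex set. Edge coverage: each edge of G has both endpoints in at least one bag. Running intersection: for every vertex, the bags containing it form a connected subtree. All three properties hold, so this is a valid tree decomposition of width max|bag| − 1 = 3, and hence tw(G) ≤ 3.

Yes; width 3.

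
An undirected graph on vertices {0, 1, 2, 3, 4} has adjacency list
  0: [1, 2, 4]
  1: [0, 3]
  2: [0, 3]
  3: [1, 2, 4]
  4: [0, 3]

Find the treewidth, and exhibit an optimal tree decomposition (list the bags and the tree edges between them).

Each bag holds 3 vertices, so the decomposition has width 2, which upper-bounds the treewidth. For the lower bound, G contains the cycle 1–0–2–3–1, so G is not a forest; only forests have treewidth ≤ 1, hence tw(G) ≥ 2. The upper and lower bounds meet at 2, so that is the treewidth.

Treewidth 2.
Bags: B1 = {0, 1, 3}  B2 = {0, 2, 3}  B3 = {0, 3, 4}
Tree: B1–B2, B2–B3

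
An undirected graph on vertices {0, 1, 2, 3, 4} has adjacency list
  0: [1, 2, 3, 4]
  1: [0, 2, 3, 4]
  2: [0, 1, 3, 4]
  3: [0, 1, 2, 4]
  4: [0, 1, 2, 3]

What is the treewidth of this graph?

4

A width-4 tree decomposition is:
Bags: B1 = {0, 1, 2, 3, 4}
Tree: (single bag)
With just one bag of size 5, the width is 5 − 1 = 4, so tw(G) ≤ 4. For the lower bound, the 5 vertices {0, 1, 2, 3, 4} are pairwise adjacent, and any tree decomposition puts a clique entirely inside one bag — forcing width ≥ 4. Hence tw(G) = 4 exactly.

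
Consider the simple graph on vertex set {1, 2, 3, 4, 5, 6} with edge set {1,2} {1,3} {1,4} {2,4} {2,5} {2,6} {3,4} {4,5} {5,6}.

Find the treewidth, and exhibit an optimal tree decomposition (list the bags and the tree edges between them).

Each bag holds 3 vertices, so the decomposition has width 2, which upper-bounds the treewidth. On the other hand G contains the 3-clique {1, 2, 4}. A clique must lie in a single bag of any decomposition, so no decomposition can have width below 2. The upper and lower bounds meet at 2, so that is the treewidth.

Treewidth 2.
One such decomposition:
Bags: B1 = {2, 4, 5}  B2 = {1, 2, 4}  B3 = {2, 5, 6}  B4 = {1, 3, 4}
Tree: B1–B2, B1–B3, B2–B4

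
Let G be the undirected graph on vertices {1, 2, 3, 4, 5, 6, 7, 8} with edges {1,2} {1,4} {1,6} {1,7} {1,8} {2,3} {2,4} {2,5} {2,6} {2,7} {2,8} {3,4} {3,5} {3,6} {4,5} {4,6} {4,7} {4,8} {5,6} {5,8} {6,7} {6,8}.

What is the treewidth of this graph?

4

A width-4 tree decomposition is:
Bags: B1 = {2, 3, 4, 5, 6}  B2 = {2, 4, 5, 6, 8}  B3 = {1, 2, 4, 6, 8}  B4 = {1, 2, 4, 6, 7}
Tree: B1–B2, B2–B3, B3–B4
Every bag has size at most 5, so the width is 5 − 1 = 4 and tw(G) ≤ 4. For the lower bound, the 5 vertices {1, 2, 4, 6, 8} are pairwise adjacent, and any tree decomposition puts a clique entirely inside one bag — forcing width ≥ 4. The upper and lower bounds meet at 4, so that is the treewidth.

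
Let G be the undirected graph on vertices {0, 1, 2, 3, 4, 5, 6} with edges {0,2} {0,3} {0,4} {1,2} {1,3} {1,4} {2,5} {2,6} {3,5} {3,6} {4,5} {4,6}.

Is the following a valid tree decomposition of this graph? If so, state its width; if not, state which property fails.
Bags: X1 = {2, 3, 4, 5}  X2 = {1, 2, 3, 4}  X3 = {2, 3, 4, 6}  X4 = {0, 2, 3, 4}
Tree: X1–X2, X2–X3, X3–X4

Every vertex of G appears in some bag (union = {0, 1, 2, 3, 4, 5, 6}); every edge is covered by a bag; and for each vertex v the set of bags containing v is connected in the bag tree. The decomposition is therefore valid. The largest bag has 4 vertices, so the width is 3.

Yes; width 3.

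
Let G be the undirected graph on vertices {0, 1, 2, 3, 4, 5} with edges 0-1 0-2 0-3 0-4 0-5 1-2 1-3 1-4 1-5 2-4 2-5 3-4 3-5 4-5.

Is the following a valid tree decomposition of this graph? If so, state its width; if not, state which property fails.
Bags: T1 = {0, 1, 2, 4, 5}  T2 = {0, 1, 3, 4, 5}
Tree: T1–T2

Yes; width 4.

Vertex coverage: the bags together contain {0, 1, 2, 3, 4, 5}, the full vertex set. Edge coverage: each edge of G has both endpoints in at least one bag. Running intersection: for every vertex, the bags containing it form a connected subtree. All three properties hold, so this is a valid tree decomposition of width max|bag| − 1 = 4, and hence tw(G) ≤ 4.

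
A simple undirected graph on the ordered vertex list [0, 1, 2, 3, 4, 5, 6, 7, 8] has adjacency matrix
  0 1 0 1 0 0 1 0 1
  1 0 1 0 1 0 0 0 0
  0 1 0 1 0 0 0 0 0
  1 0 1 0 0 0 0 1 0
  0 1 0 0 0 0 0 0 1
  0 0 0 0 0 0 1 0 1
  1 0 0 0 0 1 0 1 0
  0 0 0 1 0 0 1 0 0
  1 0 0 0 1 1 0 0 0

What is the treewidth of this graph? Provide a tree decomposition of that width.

The largest bag has 4 vertices, giving width 3; this decomposition certifies tw(G) ≤ 3. For the lower bound: the 4 vertex sets {1,2,4}, {8}, {0}, {3,5,6,7} are disjoint, each induces a connected subgraph, and every pair is joined by at least one edge of G. Contracting each set to a single vertex therefore yields K_{4} as a minor, and since treewidth is minor-monotone, tw(G) ≥ tw(K_{4}) = 3. Combining the bounds, tw(G) = 3.

Treewidth 3.
One optimal decomposition is:
Bags: B1 = {1, 2, 4, 8}  B2 = {0, 1, 2, 8}  B3 = {0, 2, 3, 8}  B4 = {0, 3, 5, 8}  B5 = {0, 3, 5, 6}  B6 = {3, 5, 6, 7}
Tree: B1–B2, B2–B3, B3–B4, B4–B5, B5–B6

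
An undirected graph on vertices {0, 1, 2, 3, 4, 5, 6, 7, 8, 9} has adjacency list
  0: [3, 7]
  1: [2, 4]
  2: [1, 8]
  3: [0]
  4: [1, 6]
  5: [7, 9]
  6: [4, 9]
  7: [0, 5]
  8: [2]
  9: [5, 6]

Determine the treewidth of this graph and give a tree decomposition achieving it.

Every bag has size at most 2, so the width is 2 − 1 = 1 and tw(G) ≤ 1. Any graph with an edge has treewidth ≥ 1, and G has the edge 8–2. The upper and lower bounds meet at 1, so that is the treewidth.

Treewidth 1.
One optimal decomposition is:
Bags: B1 = {2, 8}  B2 = {1, 2}  B3 = {1, 4}  B4 = {4, 6}  B5 = {6, 9}  B6 = {5, 9}  B7 = {5, 7}  B8 = {0, 7}  B9 = {0, 3}
Tree: B1–B2, B2–B3, B3–B4, B4–B5, B5–B6, B6–B7, B7–B8, B8–B9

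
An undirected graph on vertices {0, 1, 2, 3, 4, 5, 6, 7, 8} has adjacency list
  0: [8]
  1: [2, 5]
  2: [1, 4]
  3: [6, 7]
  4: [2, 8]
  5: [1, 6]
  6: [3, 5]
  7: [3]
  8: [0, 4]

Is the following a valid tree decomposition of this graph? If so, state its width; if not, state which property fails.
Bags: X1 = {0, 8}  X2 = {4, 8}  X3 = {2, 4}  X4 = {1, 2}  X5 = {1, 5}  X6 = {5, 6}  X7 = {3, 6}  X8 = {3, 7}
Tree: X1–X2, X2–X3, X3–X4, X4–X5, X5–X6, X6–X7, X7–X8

Every vertex of G appears in some bag (union = {0, 1, 2, 3, 4, 5, 6, 7, 8}); every edge is covered by a bag; and for each vertex v the set of bags containing v is connected in the bag tree. The decomposition is therefore valid. The largest bag has 2 vertices, so the width is 1.

Yes; width 1.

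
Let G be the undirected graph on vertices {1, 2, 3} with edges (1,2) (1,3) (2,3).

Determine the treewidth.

A width-2 tree decomposition is:
Bags: B1 = {1, 2, 3}
Tree: (single bag)
A single bag containing all 3 vertices is trivially a valid decomposition of width 2. For the lower bound, the 3 vertices {1, 2, 3} are pairwise adjacent, and any tree decomposition puts a clique entirely inside one bag — forcing width ≥ 2. Hence tw(G) = 2 exactly.

2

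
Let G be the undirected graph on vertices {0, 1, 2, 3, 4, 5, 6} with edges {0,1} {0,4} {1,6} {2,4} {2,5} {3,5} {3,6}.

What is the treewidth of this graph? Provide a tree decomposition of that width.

Every bag has size at most 3, so the width is 3 − 1 = 2 and tw(G) ≤ 2. The edges 4–2–5–3–6–1–0–4 form a cycle, so G is not a tree and its treewidth is at least 2. The upper and lower bounds meet at 2, so that is the treewidth.

Treewidth 2.
Bags: B1 = {2, 4, 5}  B2 = {3, 4, 5}  B3 = {3, 4, 6}  B4 = {1, 4, 6}  B5 = {0, 1, 4}
Tree: B1–B2, B2–B3, B3–B4, B4–B5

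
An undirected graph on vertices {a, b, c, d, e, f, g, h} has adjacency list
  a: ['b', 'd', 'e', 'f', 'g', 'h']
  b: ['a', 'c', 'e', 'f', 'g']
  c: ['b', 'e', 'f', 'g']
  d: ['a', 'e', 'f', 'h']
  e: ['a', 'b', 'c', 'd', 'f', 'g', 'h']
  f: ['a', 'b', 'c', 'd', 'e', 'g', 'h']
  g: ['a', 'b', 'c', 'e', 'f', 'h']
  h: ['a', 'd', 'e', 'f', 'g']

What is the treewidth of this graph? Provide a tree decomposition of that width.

Treewidth 4.
One optimal decomposition is:
Bags: B1 = {a, e, f, g, h}  B2 = {a, b, e, f, g}  B3 = {a, d, e, f, h}  B4 = {b, c, e, f, g}
Tree: B1–B2, B1–B3, B2–B4

Every bag has size at most 5, so the width is 5 − 1 = 4 and tw(G) ≤ 4. For the lower bound, the 5 vertices {a, d, e, f, h} are pairwise adjacent, and any tree decomposition puts a clique entirely inside one bag — forcing width ≥ 4. Combining the bounds, tw(G) = 4.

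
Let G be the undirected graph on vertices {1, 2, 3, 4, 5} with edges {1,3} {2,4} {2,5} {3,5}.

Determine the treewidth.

A width-1 tree decomposition is:
Bags: B1 = {2, 4}  B2 = {2, 5}  B3 = {3, 5}  B4 = {1, 3}
Tree: B1–B2, B2–B3, B3–B4
Each bag holds 2 vertices, so the decomposition has width 1, which upper-bounds the treewidth. Since G has at least one edge (e.g. 4–2), it is not an edgeless graph, so tw(G) ≥ 1. Therefore the treewidth is 1.

1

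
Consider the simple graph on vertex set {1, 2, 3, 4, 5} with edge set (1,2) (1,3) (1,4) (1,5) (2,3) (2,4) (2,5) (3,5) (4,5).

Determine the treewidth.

A width-3 tree decomposition is:
Bags: B1 = {1, 2, 4, 5}  B2 = {1, 2, 3, 5}
Tree: B1–B2
Every bag has size at most 4, so the width is 4 − 1 = 3 and tw(G) ≤ 3. Conversely, {1, 2, 3, 5} is a clique of size 4, and the vertices of any clique must share a bag in every tree decomposition; so some bag has ≥ 4 vertices and tw(G) ≥ 3. Therefore the treewidth is 3.

3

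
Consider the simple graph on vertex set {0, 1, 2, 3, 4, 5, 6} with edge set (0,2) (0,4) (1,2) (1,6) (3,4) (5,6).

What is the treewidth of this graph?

1

A width-1 tree decomposition is:
Bags: B1 = {3, 4}  B2 = {0, 4}  B3 = {0, 2}  B4 = {1, 2}  B5 = {1, 6}  B6 = {5, 6}
Tree: B1–B2, B2–B3, B3–B4, B4–B5, B5–B6
Every bag has size at most 2, so the width is 2 − 1 = 1 and tw(G) ≤ 1. Since G has at least one edge (e.g. 3–4), it is not an edgeless graph, so tw(G) ≥ 1. Combining the bounds, tw(G) = 1.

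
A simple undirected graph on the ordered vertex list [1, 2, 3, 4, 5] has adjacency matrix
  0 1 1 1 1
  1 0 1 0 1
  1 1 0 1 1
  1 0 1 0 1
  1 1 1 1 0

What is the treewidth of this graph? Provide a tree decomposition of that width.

Treewidth 3.
One optimal decomposition is:
Bags: B1 = {1, 2, 3, 5}  B2 = {1, 3, 4, 5}
Tree: B1–B2

The largest bag has 4 vertices, giving width 3; this decomposition certifies tw(G) ≤ 3. On the other hand G contains the 4-clique {1, 2, 3, 5}. A clique must lie in a single bag of any decomposition, so no decomposition can have width below 3. Therefore the treewidth is 3.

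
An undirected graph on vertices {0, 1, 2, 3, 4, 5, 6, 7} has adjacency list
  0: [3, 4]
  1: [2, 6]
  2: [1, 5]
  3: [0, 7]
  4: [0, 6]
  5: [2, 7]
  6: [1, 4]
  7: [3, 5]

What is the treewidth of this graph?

A width-2 tree decomposition is:
Bags: B1 = {0, 3, 4}  B2 = {3, 4, 6}  B3 = {1, 3, 6}  B4 = {1, 2, 3}  B5 = {2, 3, 5}  B6 = {3, 5, 7}
Tree: B1–B2, B2–B3, B3–B4, B4–B5, B5–B6
The largest bag has 3 vertices, giving width 2; this decomposition certifies tw(G) ≤ 2. The edges 3–0–4–6–1–2–5–7–3 form a cycle, so G is not a tree and its treewidth is at least 2. The upper and lower bounds meet at 2, so that is the treewidth.

2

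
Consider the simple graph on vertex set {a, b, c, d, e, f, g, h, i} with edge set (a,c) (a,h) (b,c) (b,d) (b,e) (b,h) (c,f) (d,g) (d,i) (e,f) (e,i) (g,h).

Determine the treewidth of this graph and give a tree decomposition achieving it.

The largest bag has 4 vertices, giving width 3; this decomposition certifies tw(G) ≤ 3. For the lower bound: the 4 vertex sets {a,c,f}, {e}, {b}, {d,g,h,i} are disjoint, each induces a connected subgraph, and every pair is joined by at least one edge of G. Contracting each set to a single vertex therefore yields K_{4} as a minor, and since treewidth is minor-monotone, tw(G) ≥ tw(K_{4}) = 3. Combining the bounds, tw(G) = 3.

Treewidth 3.
Bags: B1 = {a, c, e, f}  B2 = {a, b, c, e}  B3 = {a, b, e, h}  B4 = {b, e, h, i}  B5 = {b, d, h, i}  B6 = {d, g, h, i}
Tree: B1–B2, B2–B3, B3–B4, B4–B5, B5–B6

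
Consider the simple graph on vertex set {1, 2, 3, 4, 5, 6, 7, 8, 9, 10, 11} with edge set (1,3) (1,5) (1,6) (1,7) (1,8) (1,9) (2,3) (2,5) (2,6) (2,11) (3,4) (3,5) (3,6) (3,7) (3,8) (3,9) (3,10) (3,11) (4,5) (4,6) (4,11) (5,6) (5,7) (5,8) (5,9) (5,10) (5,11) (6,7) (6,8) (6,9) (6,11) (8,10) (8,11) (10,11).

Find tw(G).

A width-4 tree decomposition is:
Bags: B1 = {3, 5, 6, 8, 11}  B2 = {1, 3, 5, 6, 8}  B3 = {1, 3, 5, 6, 9}  B4 = {2, 3, 5, 6, 11}  B5 = {1, 3, 5, 6, 7}  B6 = {3, 5, 8, 10, 11}  B7 = {3, 4, 5, 6, 11}
Tree: B1–B2, B2–B3, B1–B4, B3–B5, B1–B6, B1–B7
Every bag has size at most 5, so the width is 5 − 1 = 4 and tw(G) ≤ 4. Conversely, {3, 5, 8, 10, 11} is a clique of size 5, and the vertices of any clique must share a bag in every tree decomposition; so some bag has ≥ 5 vertices and tw(G) ≥ 4. The upper and lower bounds meet at 4, so that is the treewidth.

4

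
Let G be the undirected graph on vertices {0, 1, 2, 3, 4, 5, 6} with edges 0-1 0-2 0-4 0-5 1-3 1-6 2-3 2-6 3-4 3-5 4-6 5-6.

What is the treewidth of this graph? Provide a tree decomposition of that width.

The largest bag has 4 vertices, giving width 3; this decomposition certifies tw(G) ≤ 3. For the lower bound: the 4 vertex sets {0,1}, {3,4}, {6}, {5} are disjoint, each induces a connected subgraph, and every pair is joined by at least one edge of G. Contracting each set to a single vertex therefore yields K_{4} as a minor, and since treewidth is minor-monotone, tw(G) ≥ tw(K_{4}) = 3. Therefore the treewidth is 3.

Treewidth 3.
One optimal decomposition is:
Bags: B1 = {0, 1, 3, 6}  B2 = {0, 3, 4, 6}  B3 = {0, 3, 5, 6}  B4 = {0, 2, 3, 6}
Tree: B1–B2, B2–B3, B3–B4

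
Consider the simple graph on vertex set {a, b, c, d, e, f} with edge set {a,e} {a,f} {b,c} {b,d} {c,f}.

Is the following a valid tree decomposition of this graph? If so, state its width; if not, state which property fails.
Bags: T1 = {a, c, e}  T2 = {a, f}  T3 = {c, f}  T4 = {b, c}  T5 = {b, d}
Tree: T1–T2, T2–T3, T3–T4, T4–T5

A tree decomposition must satisfy three properties: every vertex lies in some bag; for every edge, both endpoints lie together in some bag; and for every vertex, the bags containing it form a connected subtree. Here bags containing vertex c are not connected in the tree, so the decomposition is invalid.

No — bags containing vertex c are not connected in the tree.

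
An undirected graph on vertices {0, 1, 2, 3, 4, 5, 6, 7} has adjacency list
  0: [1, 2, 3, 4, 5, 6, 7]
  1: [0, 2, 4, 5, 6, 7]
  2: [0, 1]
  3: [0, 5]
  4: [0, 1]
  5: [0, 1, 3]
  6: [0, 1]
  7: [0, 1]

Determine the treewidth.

2

A width-2 tree decomposition is:
Bags: B1 = {0, 1, 7}  B2 = {0, 1, 5}  B3 = {0, 1, 2}  B4 = {0, 1, 6}  B5 = {0, 3, 5}  B6 = {0, 1, 4}
Tree: B1–B2, B2–B3, B2–B4, B2–B5, B4–B6
The largest bag has 3 vertices, giving width 2; this decomposition certifies tw(G) ≤ 2. On the other hand G contains the 3-clique {0, 1, 2}. A clique must lie in a single bag of any decomposition, so no decomposition can have width below 2. Hence tw(G) = 2 exactly.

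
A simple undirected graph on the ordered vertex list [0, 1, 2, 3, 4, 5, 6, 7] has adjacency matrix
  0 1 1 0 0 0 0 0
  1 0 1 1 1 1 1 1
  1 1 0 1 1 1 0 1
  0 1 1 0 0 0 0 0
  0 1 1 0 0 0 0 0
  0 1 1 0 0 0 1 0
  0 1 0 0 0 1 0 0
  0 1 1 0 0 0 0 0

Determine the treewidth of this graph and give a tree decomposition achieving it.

Every bag has size at most 3, so the width is 3 − 1 = 2 and tw(G) ≤ 2. On the other hand G contains the 3-clique {0, 1, 2}. A clique must lie in a single bag of any decomposition, so no decomposition can have width below 2. Hence tw(G) = 2 exactly.

Treewidth 2.
One such decomposition:
Bags: B1 = {1, 2, 4}  B2 = {1, 2, 3}  B3 = {1, 2, 7}  B4 = {1, 2, 5}  B5 = {1, 5, 6}  B6 = {0, 1, 2}
Tree: B1–B2, B2–B3, B3–B4, B4–B5, B1–B6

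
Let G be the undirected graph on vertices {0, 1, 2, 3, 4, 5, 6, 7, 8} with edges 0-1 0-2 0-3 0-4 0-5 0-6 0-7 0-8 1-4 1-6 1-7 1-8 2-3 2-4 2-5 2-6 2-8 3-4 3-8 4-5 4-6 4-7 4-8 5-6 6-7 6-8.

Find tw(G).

A width-4 tree decomposition is:
Bags: B1 = {0, 2, 4, 6, 8}  B2 = {0, 2, 3, 4, 8}  B3 = {0, 1, 4, 6, 8}  B4 = {0, 1, 4, 6, 7}  B5 = {0, 2, 4, 5, 6}
Tree: B1–B2, B1–B3, B3–B4, B1–B5
The largest bag has 5 vertices, giving width 4; this decomposition certifies tw(G) ≤ 4. Conversely, {0, 2, 3, 4, 8} is a clique of size 5, and the vertices of any clique must share a bag in every tree decomposition; so some bag has ≥ 5 vertices and tw(G) ≥ 4. Hence tw(G) = 4 exactly.

4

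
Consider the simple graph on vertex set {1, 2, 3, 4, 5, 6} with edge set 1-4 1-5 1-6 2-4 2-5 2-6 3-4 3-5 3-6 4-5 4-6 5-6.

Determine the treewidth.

A width-3 tree decomposition is:
Bags: B1 = {2, 4, 5, 6}  B2 = {3, 4, 5, 6}  B3 = {1, 4, 5, 6}
Tree: B1–B2, B2–B3
Every bag has size at most 4, so the width is 4 − 1 = 3 and tw(G) ≤ 3. For the lower bound, the 4 vertices {1, 4, 5, 6} are pairwise adjacent, and any tree decomposition puts a clique entirely inside one bag — forcing width ≥ 3. Combining the bounds, tw(G) = 3.

3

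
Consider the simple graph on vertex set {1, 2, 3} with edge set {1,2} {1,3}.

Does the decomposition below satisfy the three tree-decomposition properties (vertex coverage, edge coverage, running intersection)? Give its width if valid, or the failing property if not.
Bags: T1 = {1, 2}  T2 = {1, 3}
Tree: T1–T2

Checking the three conditions: (i) the bags cover all of {1, 2, 3}; (ii) for each edge, some bag contains both endpoints; (iii) the bags containing any fixed vertex form a subtree. All hold, so the decomposition is valid with width 2 − 1 = 1.

Yes; width 1.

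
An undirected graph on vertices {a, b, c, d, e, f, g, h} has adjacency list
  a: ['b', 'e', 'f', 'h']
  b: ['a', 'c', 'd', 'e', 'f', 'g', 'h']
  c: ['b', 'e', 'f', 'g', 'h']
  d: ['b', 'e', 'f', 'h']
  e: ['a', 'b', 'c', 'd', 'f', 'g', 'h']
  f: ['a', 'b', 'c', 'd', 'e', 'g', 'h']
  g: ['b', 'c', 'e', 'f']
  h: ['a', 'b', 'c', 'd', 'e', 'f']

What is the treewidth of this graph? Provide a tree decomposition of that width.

Treewidth 4.
One such decomposition:
Bags: B1 = {b, c, e, f, h}  B2 = {a, b, e, f, h}  B3 = {b, c, e, f, g}  B4 = {b, d, e, f, h}
Tree: B1–B2, B1–B3, B1–B4

Each bag holds 5 vertices, so the decomposition has width 4, which upper-bounds the treewidth. For the lower bound, the 5 vertices {b, c, e, f, g} are pairwise adjacent, and any tree decomposition puts a clique entirely inside one bag — forcing width ≥ 4. Combining the bounds, tw(G) = 4.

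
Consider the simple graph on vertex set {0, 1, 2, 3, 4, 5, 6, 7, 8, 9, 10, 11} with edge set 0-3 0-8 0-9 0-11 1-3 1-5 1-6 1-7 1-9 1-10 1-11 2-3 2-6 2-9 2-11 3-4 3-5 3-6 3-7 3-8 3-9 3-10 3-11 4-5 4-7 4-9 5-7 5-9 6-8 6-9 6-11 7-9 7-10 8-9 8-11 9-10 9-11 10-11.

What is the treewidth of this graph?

4

A width-4 tree decomposition is:
Bags: B1 = {3, 4, 5, 7, 9}  B2 = {1, 3, 5, 7, 9}  B3 = {1, 3, 7, 9, 10}  B4 = {1, 3, 9, 10, 11}  B5 = {1, 3, 6, 9, 11}  B6 = {3, 6, 8, 9, 11}  B7 = {2, 3, 6, 9, 11}  B8 = {0, 3, 8, 9, 11}
Tree: B1–B2, B2–B3, B3–B4, B4–B5, B5–B6, B5–B7, B6–B8
Each bag holds 5 vertices, so the decomposition has width 4, which upper-bounds the treewidth. Conversely, {0, 3, 8, 9, 11} is a clique of size 5, and the vertices of any clique must share a bag in every tree decomposition; so some bag has ≥ 5 vertices and tw(G) ≥ 4. The upper and lower bounds meet at 4, so that is the treewidth.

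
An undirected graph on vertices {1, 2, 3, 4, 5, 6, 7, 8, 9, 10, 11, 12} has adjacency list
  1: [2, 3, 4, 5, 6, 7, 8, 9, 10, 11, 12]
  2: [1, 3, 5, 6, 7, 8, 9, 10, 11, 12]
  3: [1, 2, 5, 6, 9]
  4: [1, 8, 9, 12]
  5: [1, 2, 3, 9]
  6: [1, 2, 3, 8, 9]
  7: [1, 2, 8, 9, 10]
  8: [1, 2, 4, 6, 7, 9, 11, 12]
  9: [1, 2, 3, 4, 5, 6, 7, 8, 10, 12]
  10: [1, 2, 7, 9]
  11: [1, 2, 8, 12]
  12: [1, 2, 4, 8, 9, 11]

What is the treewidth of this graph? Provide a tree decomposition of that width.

Treewidth 4.
One such decomposition:
Bags: B1 = {1, 4, 8, 9, 12}  B2 = {1, 2, 8, 9, 12}  B3 = {1, 2, 6, 8, 9}  B4 = {1, 2, 7, 8, 9}  B5 = {1, 2, 7, 9, 10}  B6 = {1, 2, 3, 6, 9}  B7 = {1, 2, 8, 11, 12}  B8 = {1, 2, 3, 5, 9}
Tree: B1–B2, B2–B3, B3–B4, B4–B5, B3–B6, B2–B7, B6–B8

Each bag holds 5 vertices, so the decomposition has width 4, which upper-bounds the treewidth. On the other hand G contains the 5-clique {1, 2, 8, 9, 12}. A clique must lie in a single bag of any decomposition, so no decomposition can have width below 4. Combining the bounds, tw(G) = 4.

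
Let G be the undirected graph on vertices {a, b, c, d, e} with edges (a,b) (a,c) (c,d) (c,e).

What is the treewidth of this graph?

1

A width-1 tree decomposition is:
Bags: B1 = {a, c}  B2 = {c, d}  B3 = {a, b}  B4 = {c, e}
Tree: B1–B2, B1–B3, B2–B4
Every bag has size at most 2, so the width is 2 − 1 = 1 and tw(G) ≤ 1. Since G has at least one edge (e.g. c–a), it is not an edgeless graph, so tw(G) ≥ 1. Combining the bounds, tw(G) = 1.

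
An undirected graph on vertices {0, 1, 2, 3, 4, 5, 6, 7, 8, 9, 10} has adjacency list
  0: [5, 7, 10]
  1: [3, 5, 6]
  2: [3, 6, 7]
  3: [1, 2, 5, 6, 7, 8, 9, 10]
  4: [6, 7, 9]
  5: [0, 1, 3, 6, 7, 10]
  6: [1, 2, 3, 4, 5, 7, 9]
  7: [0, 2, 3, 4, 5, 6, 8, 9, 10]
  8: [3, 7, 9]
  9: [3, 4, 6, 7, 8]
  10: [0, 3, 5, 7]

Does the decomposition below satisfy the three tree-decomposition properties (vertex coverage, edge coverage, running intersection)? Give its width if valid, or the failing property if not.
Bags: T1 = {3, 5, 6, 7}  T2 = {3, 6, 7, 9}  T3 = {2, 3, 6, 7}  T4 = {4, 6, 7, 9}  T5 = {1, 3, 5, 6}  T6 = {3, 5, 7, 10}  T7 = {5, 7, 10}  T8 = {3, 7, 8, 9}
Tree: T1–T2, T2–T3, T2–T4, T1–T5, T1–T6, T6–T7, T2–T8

No — vertex 0 appears in no bag.

A tree decomposition must satisfy three properties: every vertex lies in some bag; for every edge, both endpoints lie together in some bag; and for every vertex, the bags containing it form a connected subtree. Here vertex 0 appears in no bag, so the decomposition is invalid.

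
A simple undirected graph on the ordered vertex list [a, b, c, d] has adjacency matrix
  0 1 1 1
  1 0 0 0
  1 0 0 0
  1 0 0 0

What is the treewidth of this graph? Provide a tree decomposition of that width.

The largest bag has 2 vertices, giving width 1; this decomposition certifies tw(G) ≤ 1. Since G has at least one edge (e.g. a–d), it is not an edgeless graph, so tw(G) ≥ 1. The upper and lower bounds meet at 1, so that is the treewidth.

Treewidth 1.
One optimal decomposition is:
Bags: B1 = {a, d}  B2 = {a, b}  B3 = {a, c}
Tree: B1–B2, B2–B3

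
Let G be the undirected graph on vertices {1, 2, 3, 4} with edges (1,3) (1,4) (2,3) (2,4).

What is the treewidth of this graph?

A width-2 tree decomposition is:
Bags: B1 = {1, 2, 4}  B2 = {1, 2, 3}
Tree: B1–B2
Each bag holds 3 vertices, so the decomposition has width 2, which upper-bounds the treewidth. The edges 1–4–2–3–1 form a cycle, so G is not a tree and its treewidth is at least 2. Therefore the treewidth is 2.

2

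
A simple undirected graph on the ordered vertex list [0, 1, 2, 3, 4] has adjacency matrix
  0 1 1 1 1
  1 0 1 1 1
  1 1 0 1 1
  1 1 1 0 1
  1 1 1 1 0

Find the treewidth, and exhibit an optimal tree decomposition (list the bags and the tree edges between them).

A single bag containing all 5 vertices is trivially a valid decomposition of width 4. Conversely, {0, 1, 2, 3, 4} is a clique of size 5, and the vertices of any clique must share a bag in every tree decomposition; so some bag has ≥ 5 vertices and tw(G) ≥ 4. Therefore the treewidth is 4.

Treewidth 4.
One such decomposition:
Bags: B1 = {0, 1, 2, 3, 4}
Tree: (single bag)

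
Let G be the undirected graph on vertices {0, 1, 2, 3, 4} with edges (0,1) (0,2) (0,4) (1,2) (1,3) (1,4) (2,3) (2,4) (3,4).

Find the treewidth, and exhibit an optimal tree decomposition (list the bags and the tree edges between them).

Treewidth 3.
One optimal decomposition is:
Bags: B1 = {1, 2, 3, 4}  B2 = {0, 1, 2, 4}
Tree: B1–B2

The largest bag has 4 vertices, giving width 3; this decomposition certifies tw(G) ≤ 3. For the lower bound, the 4 vertices {0, 1, 2, 4} are pairwise adjacent, and any tree decomposition puts a clique entirely inside one bag — forcing width ≥ 3. The upper and lower bounds meet at 3, so that is the treewidth.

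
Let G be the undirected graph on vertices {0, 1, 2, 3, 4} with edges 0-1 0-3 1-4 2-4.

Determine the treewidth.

1

A width-1 tree decomposition is:
Bags: B1 = {0, 3}  B2 = {0, 1}  B3 = {1, 4}  B4 = {2, 4}
Tree: B1–B2, B2–B3, B3–B4
Each bag holds 2 vertices, so the decomposition has width 1, which upper-bounds the treewidth. Any graph with an edge has treewidth ≥ 1, and G has the edge 3–0. Hence tw(G) = 1 exactly.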